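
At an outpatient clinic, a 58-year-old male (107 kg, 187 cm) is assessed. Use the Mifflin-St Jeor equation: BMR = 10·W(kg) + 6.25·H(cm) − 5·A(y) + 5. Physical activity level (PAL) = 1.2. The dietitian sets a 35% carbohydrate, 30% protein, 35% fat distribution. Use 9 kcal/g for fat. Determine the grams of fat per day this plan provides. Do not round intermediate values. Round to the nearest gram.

91 g/day

Mifflin-St Jeor (male): BMR = 10(107) + 6.25(187) − 5(58) + 5 = 1070 + 1168.75 − 290 + 5 = 1953.75 kcal/day.
TEE = 1953.75 × 1.2 = 2344.5 kcal/day.
Fat energy = 35% × 2344.5 = 820.575 kcal.
Fat = 820.575 ÷ 9 kcal/g = 91.175 g.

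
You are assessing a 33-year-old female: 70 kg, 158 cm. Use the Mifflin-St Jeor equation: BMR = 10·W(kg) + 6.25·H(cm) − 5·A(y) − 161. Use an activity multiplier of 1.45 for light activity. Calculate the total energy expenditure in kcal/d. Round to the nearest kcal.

Mifflin-St Jeor (female): BMR = 10(70) + 6.25(158) − 5(33) − 161 = 700 + 987.5 − 165 − 161 = 1361.5 kcal/day.
TEE = BMR × activity factor = 1361.5 × 1.45 = 1974.175 kcal/day.

1974 kcal/d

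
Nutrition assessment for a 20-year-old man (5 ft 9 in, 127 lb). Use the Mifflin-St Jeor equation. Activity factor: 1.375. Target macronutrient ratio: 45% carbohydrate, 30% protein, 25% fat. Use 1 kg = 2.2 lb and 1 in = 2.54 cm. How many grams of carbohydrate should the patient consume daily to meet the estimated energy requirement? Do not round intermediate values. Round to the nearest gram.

244 g/day

Convert to metric: weight = 127 ÷ 2.2 = 57.7273 kg; height = (5×12 + 9) × 2.54 = 69 × 2.54 = 175.26 cm.
Mifflin-St Jeor (male): BMR = 10(57.7273) + 6.25(175.26) − 5(20) + 5 = 577.2727 + 1095.375 − 100 + 5 = 1577.6477 kcal/day.
TEE = 1577.6477 × 1.375 = 2169.2656 kcal/day.
Carbohydrate energy = 45% × 2169.2656 = 976.1695 kcal.
Carbohydrate = 976.1695 ÷ 4 kcal/g = 244.0424 g.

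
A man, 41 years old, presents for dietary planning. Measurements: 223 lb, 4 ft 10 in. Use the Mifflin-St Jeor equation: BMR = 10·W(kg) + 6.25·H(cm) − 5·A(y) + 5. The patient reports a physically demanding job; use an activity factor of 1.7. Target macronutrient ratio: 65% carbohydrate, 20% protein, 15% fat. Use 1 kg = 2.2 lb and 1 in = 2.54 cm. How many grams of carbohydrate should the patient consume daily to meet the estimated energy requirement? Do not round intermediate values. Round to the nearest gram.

Convert to metric: weight = 223 ÷ 2.2 = 101.3636 kg; height = (4×12 + 10) × 2.54 = 58 × 2.54 = 147.32 cm.
Mifflin-St Jeor (male): BMR = 10(101.3636) + 6.25(147.32) − 5(41) + 5 = 1013.6364 + 920.75 − 205 + 5 = 1734.3864 kcal/day.
TEE = 1734.3864 × 1.7 = 2948.4568 kcal/day.
Carbohydrate energy = 65% × 2948.4568 = 1916.4969 kcal.
Carbohydrate = 1916.4969 ÷ 4 kcal/g = 479.1242 g.

479 g/day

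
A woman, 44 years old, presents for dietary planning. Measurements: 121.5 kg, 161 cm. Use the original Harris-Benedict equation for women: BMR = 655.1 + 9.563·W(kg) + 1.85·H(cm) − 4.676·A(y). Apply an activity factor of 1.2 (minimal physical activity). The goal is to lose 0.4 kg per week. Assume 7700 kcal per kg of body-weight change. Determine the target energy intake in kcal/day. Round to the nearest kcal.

1851 kcal/day

Harris-Benedict: BMR = 655.1 + 9.563(121.5) + 1.85(161) − 4.676(44) = 1909.1105 kcal/day.
TEE = 1909.1105 × 1.2 = 2290.9326 kcal/day.
Required daily deficit = 0.4 × 7700 ÷ 7 = 440 kcal/day.
Target intake = 2290.9326 − 440 = 1850.9326 kcal/day.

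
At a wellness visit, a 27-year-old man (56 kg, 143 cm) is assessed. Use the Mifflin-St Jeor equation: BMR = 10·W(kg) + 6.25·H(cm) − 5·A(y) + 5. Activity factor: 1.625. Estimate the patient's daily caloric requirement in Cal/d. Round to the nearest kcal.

Mifflin-St Jeor (male): BMR = 10(56) + 6.25(143) − 5(27) + 5 = 560 + 893.75 − 135 + 5 = 1323.75 kcal/day.
TEE = BMR × activity factor = 1323.75 × 1.625 = 2151.0938 kcal/day.

2151 Cal/d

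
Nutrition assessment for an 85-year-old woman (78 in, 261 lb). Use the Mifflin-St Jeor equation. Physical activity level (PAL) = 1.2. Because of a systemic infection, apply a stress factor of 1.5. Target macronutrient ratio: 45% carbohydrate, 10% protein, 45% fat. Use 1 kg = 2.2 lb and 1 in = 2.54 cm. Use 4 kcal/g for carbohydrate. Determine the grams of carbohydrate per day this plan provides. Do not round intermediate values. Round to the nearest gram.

372 g/day

Convert to metric: weight = 261 ÷ 2.2 = 118.6364 kg; height = 78 × 2.54 = 198.12 cm.
Mifflin-St Jeor (female): BMR = 10(118.6364) + 6.25(198.12) − 5(85) − 161 = 1186.3636 + 1238.25 − 425 − 161 = 1838.6136 kcal/day.
TEE = 1838.6136 × 1.2 = 2206.3364 kcal/day.
With stress factor 1.5: 2206.3364 × 1.5 = 3309.5045 kcal/day.
Carbohydrate energy = 45% × 3309.5045 = 1489.277 kcal.
Carbohydrate = 1489.277 ÷ 4 kcal/g = 372.3193 g.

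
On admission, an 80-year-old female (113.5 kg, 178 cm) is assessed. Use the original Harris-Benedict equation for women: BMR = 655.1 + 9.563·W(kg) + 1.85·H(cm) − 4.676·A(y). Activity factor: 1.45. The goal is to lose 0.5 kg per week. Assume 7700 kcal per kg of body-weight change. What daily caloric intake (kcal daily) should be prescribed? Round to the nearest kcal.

Harris-Benedict: BMR = 655.1 + 9.563(113.5) + 1.85(178) − 4.676(80) = 1695.7205 kcal/day.
TEE = 1695.7205 × 1.45 = 2458.7947 kcal/day.
Required daily deficit = 0.5 × 7700 ÷ 7 = 550 kcal/day.
Target intake = 2458.7947 − 550 = 1908.7947 kcal/day.

1909 kcal daily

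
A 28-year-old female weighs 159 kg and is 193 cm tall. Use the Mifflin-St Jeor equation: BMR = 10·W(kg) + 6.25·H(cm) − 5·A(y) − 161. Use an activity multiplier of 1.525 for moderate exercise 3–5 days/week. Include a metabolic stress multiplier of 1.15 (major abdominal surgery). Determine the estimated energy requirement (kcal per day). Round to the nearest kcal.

Mifflin-St Jeor (female): BMR = 10(159) + 6.25(193) − 5(28) − 161 = 1590 + 1206.25 − 140 − 161 = 2495.25 kcal/day.
TEE = BMR × activity factor = 2495.25 × 1.525 = 3805.2563 kcal/day.
Apply stress factor: 3805.2563 × 1.15 = 4376.0447 kcal/day.

4376 kcal per day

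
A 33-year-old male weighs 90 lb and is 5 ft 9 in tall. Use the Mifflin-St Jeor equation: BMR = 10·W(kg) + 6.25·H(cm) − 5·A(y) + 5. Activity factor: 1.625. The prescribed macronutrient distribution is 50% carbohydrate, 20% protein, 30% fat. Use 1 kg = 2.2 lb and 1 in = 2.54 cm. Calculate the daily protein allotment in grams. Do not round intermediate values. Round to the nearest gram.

Convert to metric: weight = 90 ÷ 2.2 = 40.9091 kg; height = (5×12 + 9) × 2.54 = 69 × 2.54 = 175.26 cm.
Mifflin-St Jeor (male): BMR = 10(40.9091) + 6.25(175.26) − 5(33) + 5 = 409.0909 + 1095.375 − 165 + 5 = 1344.4659 kcal/day.
TEE = 1344.4659 × 1.625 = 2184.7571 kcal/day.
Protein energy = 20% × 2184.7571 = 436.9514 kcal.
Protein = 436.9514 ÷ 4 kcal/g = 109.2379 g.

109 g/day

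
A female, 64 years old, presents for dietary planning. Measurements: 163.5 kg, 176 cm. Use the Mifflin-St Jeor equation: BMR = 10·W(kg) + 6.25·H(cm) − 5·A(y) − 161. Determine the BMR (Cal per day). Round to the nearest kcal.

2254 Cal per day

Mifflin-St Jeor (female): BMR = 10(163.5) + 6.25(176) − 5(64) − 161 = 1635 + 1100 − 320 − 161 = 2254 kcal/day.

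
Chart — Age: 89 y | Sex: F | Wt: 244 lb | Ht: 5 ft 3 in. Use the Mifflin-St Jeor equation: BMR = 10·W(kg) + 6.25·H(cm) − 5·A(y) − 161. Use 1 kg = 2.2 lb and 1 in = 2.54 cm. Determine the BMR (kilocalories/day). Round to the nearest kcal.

Convert to metric: weight = 244 ÷ 2.2 = 110.9091 kg; height = (5×12 + 3) × 2.54 = 63 × 2.54 = 160.02 cm.
Mifflin-St Jeor (female): BMR = 10(110.9091) + 6.25(160.02) − 5(89) − 161 = 1109.0909 + 1000.125 − 445 − 161 = 1503.2159 kcal/day.

1503 kilocalories/day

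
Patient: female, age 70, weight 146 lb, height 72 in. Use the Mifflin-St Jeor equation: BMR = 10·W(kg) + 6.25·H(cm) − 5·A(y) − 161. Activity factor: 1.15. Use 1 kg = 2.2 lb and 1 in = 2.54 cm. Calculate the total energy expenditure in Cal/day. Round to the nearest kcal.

Convert to metric: weight = 146 ÷ 2.2 = 66.3636 kg; height = 72 × 2.54 = 182.88 cm.
Mifflin-St Jeor (female): BMR = 10(66.3636) + 6.25(182.88) − 5(70) − 161 = 663.6364 + 1143 − 350 − 161 = 1295.6364 kcal/day.
TEE = BMR × activity factor = 1295.6364 × 1.15 = 1489.9818 kcal/day.

1490 Cal/day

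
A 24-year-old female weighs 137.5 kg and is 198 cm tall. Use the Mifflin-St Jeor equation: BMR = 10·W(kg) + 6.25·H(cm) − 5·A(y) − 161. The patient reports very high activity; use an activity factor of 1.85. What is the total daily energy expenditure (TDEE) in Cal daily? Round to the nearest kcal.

Mifflin-St Jeor (female): BMR = 10(137.5) + 6.25(198) − 5(24) − 161 = 1375 + 1237.5 − 120 − 161 = 2331.5 kcal/day.
TEE = BMR × activity factor = 2331.5 × 1.85 = 4313.275 kcal/day.

4313 Cal daily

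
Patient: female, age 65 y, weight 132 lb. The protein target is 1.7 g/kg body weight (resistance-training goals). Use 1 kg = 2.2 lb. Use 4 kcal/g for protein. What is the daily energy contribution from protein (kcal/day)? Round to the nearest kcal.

408 kcal/day

Weight in kg = 132 ÷ 2.2 = 60 kg.
Protein = 1.7 g/kg × 60 kg = 102 g/day.
Protein energy = 102 g × 4 kcal/g = 408 kcal/day.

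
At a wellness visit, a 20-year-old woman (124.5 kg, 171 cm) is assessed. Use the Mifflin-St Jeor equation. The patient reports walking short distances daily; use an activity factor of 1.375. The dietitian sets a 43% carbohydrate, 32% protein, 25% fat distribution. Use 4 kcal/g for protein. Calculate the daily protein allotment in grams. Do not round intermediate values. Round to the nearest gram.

226 g/day

Mifflin-St Jeor (female): BMR = 10(124.5) + 6.25(171) − 5(20) − 161 = 1245 + 1068.75 − 100 − 161 = 2052.75 kcal/day.
TEE = 2052.75 × 1.375 = 2822.5313 kcal/day.
Protein energy = 32% × 2822.5313 = 903.21 kcal.
Protein = 903.21 ÷ 4 kcal/g = 225.8025 g.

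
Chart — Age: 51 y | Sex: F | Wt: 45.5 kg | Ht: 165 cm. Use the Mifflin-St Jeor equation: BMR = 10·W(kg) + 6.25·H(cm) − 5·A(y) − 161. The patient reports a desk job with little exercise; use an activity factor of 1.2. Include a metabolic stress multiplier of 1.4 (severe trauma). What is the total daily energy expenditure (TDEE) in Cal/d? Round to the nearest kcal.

Mifflin-St Jeor (female): BMR = 10(45.5) + 6.25(165) − 5(51) − 161 = 455 + 1031.25 − 255 − 161 = 1070.25 kcal/day.
TEE = BMR × activity factor = 1070.25 × 1.2 = 1284.3 kcal/day.
Apply stress factor: 1284.3 × 1.4 = 1798.02 kcal/day.

1798 Cal/d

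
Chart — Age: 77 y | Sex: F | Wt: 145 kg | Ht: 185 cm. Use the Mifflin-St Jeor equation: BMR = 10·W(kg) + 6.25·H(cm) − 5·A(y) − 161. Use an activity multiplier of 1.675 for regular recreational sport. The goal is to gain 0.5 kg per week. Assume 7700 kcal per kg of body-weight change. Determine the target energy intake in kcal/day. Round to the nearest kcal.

4001 kcal/day

Mifflin-St Jeor (female): BMR = 10(145) + 6.25(185) − 5(77) − 161 = 1450 + 1156.25 − 385 − 161 = 2060.25 kcal/day.
TEE = 2060.25 × 1.675 = 3450.9188 kcal/day.
Required daily surplus = 0.5 × 7700 ÷ 7 = 550 kcal/day.
Target intake = 3450.9188 + 550 = 4000.9188 kcal/day.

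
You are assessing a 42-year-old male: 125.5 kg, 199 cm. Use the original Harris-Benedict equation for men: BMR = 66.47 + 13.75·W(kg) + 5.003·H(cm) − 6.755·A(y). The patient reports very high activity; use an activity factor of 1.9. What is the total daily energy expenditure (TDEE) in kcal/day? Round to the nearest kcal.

4758 kcal/day

Harris-Benedict: BMR = 66.47 + 13.75(125.5) + 5.003(199) − 6.755(42) = 2503.982 kcal/day.
TEE = BMR × activity factor = 2503.982 × 1.9 = 4757.5658 kcal/day.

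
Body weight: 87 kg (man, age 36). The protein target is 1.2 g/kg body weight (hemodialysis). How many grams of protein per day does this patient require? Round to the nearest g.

104 g/day

Protein = 1.2 g/kg × 87 kg = 104.4 g/day.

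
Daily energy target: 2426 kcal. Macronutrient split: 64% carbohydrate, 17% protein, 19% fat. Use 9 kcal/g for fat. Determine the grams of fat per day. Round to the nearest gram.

Fat energy = 19% × 2426 = 460.94 kcal.
At 9 kcal/g: 460.94 ÷ 9 = 51.2156 g.

51 g/day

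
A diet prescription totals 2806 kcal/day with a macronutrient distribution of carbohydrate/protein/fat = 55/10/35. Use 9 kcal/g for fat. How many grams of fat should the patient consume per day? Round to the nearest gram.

109 g/day

Fat energy = 35% × 2806 = 982.1 kcal.
At 9 kcal/g: 982.1 ÷ 9 = 109.1222 g.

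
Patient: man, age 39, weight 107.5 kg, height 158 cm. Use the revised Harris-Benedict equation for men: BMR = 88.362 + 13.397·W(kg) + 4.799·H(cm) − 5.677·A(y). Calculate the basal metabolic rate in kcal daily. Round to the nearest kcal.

2065 kcal daily

Harris-Benedict: BMR = 88.362 + 13.397(107.5) + 4.799(158) − 5.677(39) = 2065.3785 kcal/day.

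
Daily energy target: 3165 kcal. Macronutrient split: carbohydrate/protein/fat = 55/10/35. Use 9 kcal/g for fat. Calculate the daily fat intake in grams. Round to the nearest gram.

123 g/day

Fat energy = 35% × 3165 = 1107.75 kcal.
At 9 kcal/g: 1107.75 ÷ 9 = 123.0833 g.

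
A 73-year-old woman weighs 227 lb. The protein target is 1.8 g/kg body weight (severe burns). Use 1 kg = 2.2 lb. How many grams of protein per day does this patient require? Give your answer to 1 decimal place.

185.7 g/day

Weight in kg = 227 ÷ 2.2 = 103.1818 kg.
Protein = 1.8 g/kg × 103.1818 kg = 185.7273 g/day.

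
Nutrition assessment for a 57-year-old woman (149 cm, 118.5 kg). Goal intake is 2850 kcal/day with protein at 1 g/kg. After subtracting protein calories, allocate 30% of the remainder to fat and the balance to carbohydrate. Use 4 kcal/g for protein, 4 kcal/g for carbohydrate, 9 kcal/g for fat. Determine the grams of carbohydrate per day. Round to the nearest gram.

416 g/day

Protein = 1 × 118.5 = 118.5 g → 118.5 × 4 = 474 kcal.
Non-protein calories = 2850 − 474 = 2376 kcal.
Fat: 30% × 2376 = 712.8 kcal; carbohydrate: 1663.2 kcal.
Carbohydrate: 1663.2 kcal ÷ 4 kcal/g = 415.8 g.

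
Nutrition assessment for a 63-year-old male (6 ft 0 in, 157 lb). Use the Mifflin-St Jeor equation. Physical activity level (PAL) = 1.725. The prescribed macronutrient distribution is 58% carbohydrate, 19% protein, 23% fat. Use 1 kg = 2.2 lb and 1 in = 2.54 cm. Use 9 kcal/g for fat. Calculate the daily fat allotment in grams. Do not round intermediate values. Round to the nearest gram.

Convert to metric: weight = 157 ÷ 2.2 = 71.3636 kg; height = (6×12 + 0) × 2.54 = 72 × 2.54 = 182.88 cm.
Mifflin-St Jeor (male): BMR = 10(71.3636) + 6.25(182.88) − 5(63) + 5 = 713.6364 + 1143 − 315 + 5 = 1546.6364 kcal/day.
TEE = 1546.6364 × 1.725 = 2667.9477 kcal/day.
Fat energy = 23% × 2667.9477 = 613.628 kcal.
Fat = 613.628 ÷ 9 kcal/g = 68.1809 g.

68 g/day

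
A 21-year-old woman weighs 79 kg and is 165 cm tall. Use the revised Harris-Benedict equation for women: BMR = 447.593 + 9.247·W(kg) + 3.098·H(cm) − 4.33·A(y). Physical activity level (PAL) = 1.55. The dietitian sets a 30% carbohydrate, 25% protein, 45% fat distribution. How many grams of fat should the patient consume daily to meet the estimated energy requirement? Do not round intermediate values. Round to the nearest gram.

Harris-Benedict: BMR = 447.593 + 9.247(79) + 3.098(165) − 4.33(21) = 1598.346 kcal/day.
TEE = 1598.346 × 1.55 = 2477.4363 kcal/day.
Fat energy = 45% × 2477.4363 = 1114.8463 kcal.
Fat = 1114.8463 ÷ 9 kcal/g = 123.8718 g.

124 g/day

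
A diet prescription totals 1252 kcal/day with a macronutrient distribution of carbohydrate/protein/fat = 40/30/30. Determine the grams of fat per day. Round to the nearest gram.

42 g/day

Fat energy = 30% × 1252 = 375.6 kcal.
At 9 kcal/g: 375.6 ÷ 9 = 41.7333 g.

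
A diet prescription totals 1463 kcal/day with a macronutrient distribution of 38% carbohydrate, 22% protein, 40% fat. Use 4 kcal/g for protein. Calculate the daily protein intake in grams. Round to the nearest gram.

80 g/day

Protein energy = 22% × 1463 = 321.86 kcal.
At 4 kcal/g: 321.86 ÷ 4 = 80.465 g.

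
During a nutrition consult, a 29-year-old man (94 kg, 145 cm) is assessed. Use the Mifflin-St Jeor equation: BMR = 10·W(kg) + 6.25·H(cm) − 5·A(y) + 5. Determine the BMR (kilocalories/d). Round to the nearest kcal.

Mifflin-St Jeor (male): BMR = 10(94) + 6.25(145) − 5(29) + 5 = 940 + 906.25 − 145 + 5 = 1706.25 kcal/day.

1706 kilocalories/d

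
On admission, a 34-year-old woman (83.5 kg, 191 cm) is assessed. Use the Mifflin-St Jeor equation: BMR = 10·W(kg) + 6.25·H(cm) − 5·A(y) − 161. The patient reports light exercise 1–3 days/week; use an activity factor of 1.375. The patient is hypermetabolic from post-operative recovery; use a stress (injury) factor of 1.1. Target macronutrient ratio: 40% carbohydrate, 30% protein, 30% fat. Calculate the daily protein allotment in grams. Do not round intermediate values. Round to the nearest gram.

193 g/day

Mifflin-St Jeor (female): BMR = 10(83.5) + 6.25(191) − 5(34) − 161 = 835 + 1193.75 − 170 − 161 = 1697.75 kcal/day.
TEE = 1697.75 × 1.375 = 2334.4063 kcal/day.
With stress factor 1.1: 2334.4063 × 1.1 = 2567.8469 kcal/day.
Protein energy = 30% × 2567.8469 = 770.3541 kcal.
Protein = 770.3541 ÷ 4 kcal/g = 192.5885 g.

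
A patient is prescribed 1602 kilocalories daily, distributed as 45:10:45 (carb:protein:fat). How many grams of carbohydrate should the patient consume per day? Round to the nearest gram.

180 g/day

Carbohydrate energy = 45% × 1602 = 720.9 kcal.
At 4 kcal/g: 720.9 ÷ 4 = 180.225 g.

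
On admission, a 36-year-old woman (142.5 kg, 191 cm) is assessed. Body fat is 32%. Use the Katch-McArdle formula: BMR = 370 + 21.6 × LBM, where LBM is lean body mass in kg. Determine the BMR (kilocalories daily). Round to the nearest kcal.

LBM = 142.5 × (1 − 0.32) = 96.9 kg. Katch-McArdle: BMR = 370 + 21.6 × 96.9 = 2463.04 kcal/day.

2463 kilocalories daily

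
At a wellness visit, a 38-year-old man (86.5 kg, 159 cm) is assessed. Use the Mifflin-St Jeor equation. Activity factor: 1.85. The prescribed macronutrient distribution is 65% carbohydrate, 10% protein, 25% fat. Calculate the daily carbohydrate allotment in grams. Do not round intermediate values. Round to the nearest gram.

Mifflin-St Jeor (male): BMR = 10(86.5) + 6.25(159) − 5(38) + 5 = 865 + 993.75 − 190 + 5 = 1673.75 kcal/day.
TEE = 1673.75 × 1.85 = 3096.4375 kcal/day.
Carbohydrate energy = 65% × 3096.4375 = 2012.6844 kcal.
Carbohydrate = 2012.6844 ÷ 4 kcal/g = 503.1711 g.

503 g/day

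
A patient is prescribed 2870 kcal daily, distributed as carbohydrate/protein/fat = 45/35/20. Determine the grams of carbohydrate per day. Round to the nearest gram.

Carbohydrate energy = 45% × 2870 = 1291.5 kcal.
At 4 kcal/g: 1291.5 ÷ 4 = 322.875 g.

323 g/day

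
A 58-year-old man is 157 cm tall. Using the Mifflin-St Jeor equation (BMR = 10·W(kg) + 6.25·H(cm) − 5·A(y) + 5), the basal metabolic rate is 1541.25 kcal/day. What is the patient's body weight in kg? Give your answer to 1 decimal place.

1541.25 = 10·W + 6.25(157) − 5(58) + 5
10·W = 1541.25 − 696.25 = 845, so W = 84.5 kg.

84.5 kg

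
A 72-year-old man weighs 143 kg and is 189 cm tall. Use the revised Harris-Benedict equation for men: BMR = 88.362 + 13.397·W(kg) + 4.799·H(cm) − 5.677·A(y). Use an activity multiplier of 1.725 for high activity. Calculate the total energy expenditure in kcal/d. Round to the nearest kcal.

4317 kcal/d

Harris-Benedict: BMR = 88.362 + 13.397(143) + 4.799(189) − 5.677(72) = 2502.4 kcal/day.
TEE = BMR × activity factor = 2502.4 × 1.725 = 4316.64 kcal/day.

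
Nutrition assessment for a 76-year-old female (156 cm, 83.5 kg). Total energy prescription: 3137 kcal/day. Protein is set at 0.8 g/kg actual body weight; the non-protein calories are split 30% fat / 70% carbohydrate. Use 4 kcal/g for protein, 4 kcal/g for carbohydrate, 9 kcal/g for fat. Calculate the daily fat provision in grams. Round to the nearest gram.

Protein = 0.8 × 83.5 = 66.8 g → 66.8 × 4 = 267.2 kcal.
Non-protein calories = 3137 − 267.2 = 2869.8 kcal.
Fat: 30% × 2869.8 = 860.94 kcal; carbohydrate: 2008.86 kcal.
Fat: 860.94 kcal ÷ 9 kcal/g = 95.66 g.

96 g/day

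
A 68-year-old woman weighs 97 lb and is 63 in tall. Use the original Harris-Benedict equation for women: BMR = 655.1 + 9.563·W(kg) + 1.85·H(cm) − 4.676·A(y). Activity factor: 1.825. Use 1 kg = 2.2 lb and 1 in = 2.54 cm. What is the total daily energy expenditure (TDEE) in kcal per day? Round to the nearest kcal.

Convert to metric: weight = 97 ÷ 2.2 = 44.0909 kg; height = 63 × 2.54 = 160.02 cm.
Harris-Benedict: BMR = 655.1 + 9.563(44.0909) + 1.85(160.02) − 4.676(68) = 1054.8104 kcal/day.
TEE = BMR × activity factor = 1054.8104 × 1.825 = 1925.0289 kcal/day.

1925 kcal per day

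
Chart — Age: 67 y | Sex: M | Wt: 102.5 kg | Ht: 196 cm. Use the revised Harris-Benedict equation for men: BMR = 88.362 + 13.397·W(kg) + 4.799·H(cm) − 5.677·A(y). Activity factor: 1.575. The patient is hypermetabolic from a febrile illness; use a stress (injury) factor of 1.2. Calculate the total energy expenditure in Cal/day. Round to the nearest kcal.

Harris-Benedict: BMR = 88.362 + 13.397(102.5) + 4.799(196) − 5.677(67) = 2021.7995 kcal/day.
TEE = BMR × activity factor = 2021.7995 × 1.575 = 3184.3342 kcal/day.
Apply stress factor: 3184.3342 × 1.2 = 3821.2011 kcal/day.

3821 Cal/day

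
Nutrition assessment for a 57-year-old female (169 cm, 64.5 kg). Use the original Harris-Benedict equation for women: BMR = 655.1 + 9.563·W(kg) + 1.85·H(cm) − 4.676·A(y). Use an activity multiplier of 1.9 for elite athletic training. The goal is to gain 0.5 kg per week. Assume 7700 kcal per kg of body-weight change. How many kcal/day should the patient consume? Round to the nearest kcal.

3054 kcal/day

Harris-Benedict: BMR = 655.1 + 9.563(64.5) + 1.85(169) − 4.676(57) = 1318.0315 kcal/day.
TEE = 1318.0315 × 1.9 = 2504.2599 kcal/day.
Required daily surplus = 0.5 × 7700 ÷ 7 = 550 kcal/day.
Target intake = 2504.2599 + 550 = 3054.2599 kcal/day.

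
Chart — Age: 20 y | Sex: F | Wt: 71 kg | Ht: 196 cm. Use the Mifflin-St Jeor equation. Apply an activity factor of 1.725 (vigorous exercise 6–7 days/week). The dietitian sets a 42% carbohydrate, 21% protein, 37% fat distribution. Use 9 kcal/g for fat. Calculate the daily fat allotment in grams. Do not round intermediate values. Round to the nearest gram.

Mifflin-St Jeor (female): BMR = 10(71) + 6.25(196) − 5(20) − 161 = 710 + 1225 − 100 − 161 = 1674 kcal/day.
TEE = 1674 × 1.725 = 2887.65 kcal/day.
Fat energy = 37% × 2887.65 = 1068.4305 kcal.
Fat = 1068.4305 ÷ 9 kcal/g = 118.7145 g.

119 g/day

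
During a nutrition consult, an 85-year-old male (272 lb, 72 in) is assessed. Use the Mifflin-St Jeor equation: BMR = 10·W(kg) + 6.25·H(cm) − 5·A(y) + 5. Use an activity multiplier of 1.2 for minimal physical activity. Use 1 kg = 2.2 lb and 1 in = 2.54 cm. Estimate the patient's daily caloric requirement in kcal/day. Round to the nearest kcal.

2351 kcal/day

Convert to metric: weight = 272 ÷ 2.2 = 123.6364 kg; height = 72 × 2.54 = 182.88 cm.
Mifflin-St Jeor (male): BMR = 10(123.6364) + 6.25(182.88) − 5(85) + 5 = 1236.3636 + 1143 − 425 + 5 = 1959.3636 kcal/day.
TEE = BMR × activity factor = 1959.3636 × 1.2 = 2351.2364 kcal/day.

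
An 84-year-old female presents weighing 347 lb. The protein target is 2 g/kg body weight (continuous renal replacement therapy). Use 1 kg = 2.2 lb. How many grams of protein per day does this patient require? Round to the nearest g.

315 g/day

Weight in kg = 347 ÷ 2.2 = 157.7273 kg.
Protein = 2 g/kg × 157.7273 kg = 315.4545 g/day.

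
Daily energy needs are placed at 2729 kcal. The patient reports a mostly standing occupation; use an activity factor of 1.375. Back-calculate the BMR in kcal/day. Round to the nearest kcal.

1985 kcal/day

BMR = TEE ÷ activity factor = 2729 ÷ 1.375 = 1984.7273 kcal/day.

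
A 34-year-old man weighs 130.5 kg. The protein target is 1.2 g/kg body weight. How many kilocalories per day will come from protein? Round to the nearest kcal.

626 kcal/day

Protein = 1.2 g/kg × 130.5 kg = 156.6 g/day.
Protein energy = 156.6 g × 4 kcal/g = 626.4 kcal/day.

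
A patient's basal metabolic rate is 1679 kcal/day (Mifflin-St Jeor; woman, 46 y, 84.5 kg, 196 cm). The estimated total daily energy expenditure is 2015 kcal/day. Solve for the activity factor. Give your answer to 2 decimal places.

Activity factor = TEE ÷ BMR = 2015 ÷ 1679 = 1.2.

1.20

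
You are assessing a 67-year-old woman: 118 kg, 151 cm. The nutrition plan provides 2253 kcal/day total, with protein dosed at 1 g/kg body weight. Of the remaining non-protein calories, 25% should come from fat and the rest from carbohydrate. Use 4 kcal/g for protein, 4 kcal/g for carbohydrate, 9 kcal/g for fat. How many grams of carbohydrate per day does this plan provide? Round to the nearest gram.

334 g/day

Protein = 1 × 118 = 118 g → 118 × 4 = 472 kcal.
Non-protein calories = 2253 − 472 = 1781 kcal.
Fat: 25% × 1781 = 445.25 kcal; carbohydrate: 1335.75 kcal.
Carbohydrate: 1335.75 kcal ÷ 4 kcal/g = 333.9375 g.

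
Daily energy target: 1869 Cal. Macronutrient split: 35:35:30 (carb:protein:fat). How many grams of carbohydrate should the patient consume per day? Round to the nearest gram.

164 g/day

Carbohydrate energy = 35% × 1869 = 654.15 kcal.
At 4 kcal/g: 654.15 ÷ 4 = 163.5375 g.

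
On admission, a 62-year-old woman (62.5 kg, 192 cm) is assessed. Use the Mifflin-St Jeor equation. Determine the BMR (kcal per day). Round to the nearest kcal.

1354 kcal per day

Mifflin-St Jeor (female): BMR = 10(62.5) + 6.25(192) − 5(62) − 161 = 625 + 1200 − 310 − 161 = 1354 kcal/day.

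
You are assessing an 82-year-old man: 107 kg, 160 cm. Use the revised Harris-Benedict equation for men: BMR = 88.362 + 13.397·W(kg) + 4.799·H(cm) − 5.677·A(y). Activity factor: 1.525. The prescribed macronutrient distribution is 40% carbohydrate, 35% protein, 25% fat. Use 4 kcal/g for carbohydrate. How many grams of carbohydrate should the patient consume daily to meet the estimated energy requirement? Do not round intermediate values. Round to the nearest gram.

278 g/day

Harris-Benedict: BMR = 88.362 + 13.397(107) + 4.799(160) − 5.677(82) = 1824.167 kcal/day.
TEE = 1824.167 × 1.525 = 2781.8547 kcal/day.
Carbohydrate energy = 40% × 2781.8547 = 1112.7419 kcal.
Carbohydrate = 1112.7419 ÷ 4 kcal/g = 278.1855 g.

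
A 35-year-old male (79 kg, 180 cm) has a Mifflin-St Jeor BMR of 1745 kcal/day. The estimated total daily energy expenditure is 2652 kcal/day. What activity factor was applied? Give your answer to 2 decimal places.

1.52

Activity factor = TEE ÷ BMR = 2652 ÷ 1745 = 1.52.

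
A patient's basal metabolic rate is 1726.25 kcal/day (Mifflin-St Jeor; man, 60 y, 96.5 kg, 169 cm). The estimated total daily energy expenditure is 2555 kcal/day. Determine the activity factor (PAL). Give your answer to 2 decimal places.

1.48

Activity factor = TEE ÷ BMR = 2555 ÷ 1726.25 = 1.48.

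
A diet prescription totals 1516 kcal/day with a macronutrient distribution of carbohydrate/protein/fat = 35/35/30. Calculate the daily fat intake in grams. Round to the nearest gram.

51 g/day

Fat energy = 30% × 1516 = 454.8 kcal.
At 9 kcal/g: 454.8 ÷ 9 = 50.5333 g.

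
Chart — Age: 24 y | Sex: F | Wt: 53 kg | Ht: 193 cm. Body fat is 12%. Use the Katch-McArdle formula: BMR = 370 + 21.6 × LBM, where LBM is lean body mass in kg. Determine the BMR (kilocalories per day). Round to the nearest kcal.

1377 kilocalories per day

LBM = 53 × (1 − 0.12) = 46.64 kg. Katch-McArdle: BMR = 370 + 21.6 × 46.64 = 1377.424 kcal/day.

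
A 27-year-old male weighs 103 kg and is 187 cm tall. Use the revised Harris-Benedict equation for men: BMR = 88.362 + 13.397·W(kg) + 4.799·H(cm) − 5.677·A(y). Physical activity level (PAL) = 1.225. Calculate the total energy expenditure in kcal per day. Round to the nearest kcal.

Harris-Benedict: BMR = 88.362 + 13.397(103) + 4.799(187) − 5.677(27) = 2212.387 kcal/day.
TEE = BMR × activity factor = 2212.387 × 1.225 = 2710.1741 kcal/day.

2710 kcal per day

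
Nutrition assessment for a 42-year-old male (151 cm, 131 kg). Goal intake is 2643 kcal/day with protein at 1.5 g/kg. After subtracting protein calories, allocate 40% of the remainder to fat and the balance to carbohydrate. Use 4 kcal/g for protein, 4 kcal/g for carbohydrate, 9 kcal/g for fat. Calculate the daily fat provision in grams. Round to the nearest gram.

83 g/day

Protein = 1.5 × 131 = 196.5 g → 196.5 × 4 = 786 kcal.
Non-protein calories = 2643 − 786 = 1857 kcal.
Fat: 40% × 1857 = 742.8 kcal; carbohydrate: 1114.2 kcal.
Fat: 742.8 kcal ÷ 9 kcal/g = 82.5333 g.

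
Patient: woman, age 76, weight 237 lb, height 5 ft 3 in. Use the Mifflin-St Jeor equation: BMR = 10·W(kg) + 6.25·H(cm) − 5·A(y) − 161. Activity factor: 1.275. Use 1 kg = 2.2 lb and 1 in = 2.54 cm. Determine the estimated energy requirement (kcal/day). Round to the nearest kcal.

Convert to metric: weight = 237 ÷ 2.2 = 107.7273 kg; height = (5×12 + 3) × 2.54 = 63 × 2.54 = 160.02 cm.
Mifflin-St Jeor (female): BMR = 10(107.7273) + 6.25(160.02) − 5(76) − 161 = 1077.2727 + 1000.125 − 380 − 161 = 1536.3977 kcal/day.
TEE = BMR × activity factor = 1536.3977 × 1.275 = 1958.9071 kcal/day.

1959 kcal/day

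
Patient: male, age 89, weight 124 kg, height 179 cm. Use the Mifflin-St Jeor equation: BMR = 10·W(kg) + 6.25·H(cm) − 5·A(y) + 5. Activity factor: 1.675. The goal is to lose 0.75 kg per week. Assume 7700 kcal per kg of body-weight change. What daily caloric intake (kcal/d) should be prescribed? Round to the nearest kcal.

2389 kcal/d

Mifflin-St Jeor (male): BMR = 10(124) + 6.25(179) − 5(89) + 5 = 1240 + 1118.75 − 445 + 5 = 1918.75 kcal/day.
TEE = 1918.75 × 1.675 = 3213.9063 kcal/day.
Required daily deficit = 0.75 × 7700 ÷ 7 = 825 kcal/day.
Target intake = 3213.9063 − 825 = 2388.9063 kcal/day.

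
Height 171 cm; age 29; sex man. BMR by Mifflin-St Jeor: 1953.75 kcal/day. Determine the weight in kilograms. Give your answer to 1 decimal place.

1953.75 = 10·W + 6.25(171) − 5(29) + 5
10·W = 1953.75 − 928.75 = 1025, so W = 102.5 kg.

102.5 kg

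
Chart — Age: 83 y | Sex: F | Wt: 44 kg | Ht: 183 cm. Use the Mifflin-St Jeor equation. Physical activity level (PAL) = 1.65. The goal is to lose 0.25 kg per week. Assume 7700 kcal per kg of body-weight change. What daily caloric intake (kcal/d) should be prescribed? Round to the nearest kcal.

1388 kcal/d

Mifflin-St Jeor (female): BMR = 10(44) + 6.25(183) − 5(83) − 161 = 440 + 1143.75 − 415 − 161 = 1007.75 kcal/day.
TEE = 1007.75 × 1.65 = 1662.7875 kcal/day.
Required daily deficit = 0.25 × 7700 ÷ 7 = 275 kcal/day.
Target intake = 1662.7875 − 275 = 1387.7875 kcal/day.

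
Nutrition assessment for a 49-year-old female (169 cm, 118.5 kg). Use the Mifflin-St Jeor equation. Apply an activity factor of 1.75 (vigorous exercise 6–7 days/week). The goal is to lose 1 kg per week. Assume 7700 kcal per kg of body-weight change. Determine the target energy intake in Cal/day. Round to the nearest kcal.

2112 Cal/day

Mifflin-St Jeor (female): BMR = 10(118.5) + 6.25(169) − 5(49) − 161 = 1185 + 1056.25 − 245 − 161 = 1835.25 kcal/day.
TEE = 1835.25 × 1.75 = 3211.6875 kcal/day.
Required daily deficit = 1 × 7700 ÷ 7 = 1100 kcal/day.
Target intake = 3211.6875 − 1100 = 2111.6875 kcal/day.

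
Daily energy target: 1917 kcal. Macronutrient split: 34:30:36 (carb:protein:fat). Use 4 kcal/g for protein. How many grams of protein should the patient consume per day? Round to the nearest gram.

Protein energy = 30% × 1917 = 575.1 kcal.
At 4 kcal/g: 575.1 ÷ 4 = 143.775 g.

144 g/day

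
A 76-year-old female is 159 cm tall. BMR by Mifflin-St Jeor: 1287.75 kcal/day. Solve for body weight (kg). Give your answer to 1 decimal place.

83.5 kg

1287.75 = 10·W + 6.25(159) − 5(76) − 161
10·W = 1287.75 − 452.75 = 835, so W = 83.5 kg.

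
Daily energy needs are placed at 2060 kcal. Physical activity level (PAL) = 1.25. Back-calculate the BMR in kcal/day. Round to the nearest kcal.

BMR = TEE ÷ activity factor = 2060 ÷ 1.25 = 1648 kcal/day.

1648 kcal/day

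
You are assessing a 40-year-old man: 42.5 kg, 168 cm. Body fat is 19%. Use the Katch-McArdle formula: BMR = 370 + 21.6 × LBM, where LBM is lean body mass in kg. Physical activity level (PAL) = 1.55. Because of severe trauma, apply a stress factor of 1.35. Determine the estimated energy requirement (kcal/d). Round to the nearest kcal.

LBM = 42.5 × (1 − 0.19) = 34.425 kg. Katch-McArdle: BMR = 370 + 21.6 × 34.425 = 1113.58 kcal/day.
TEE = BMR × activity factor = 1113.58 × 1.55 = 1726.049 kcal/day.
Apply stress factor: 1726.049 × 1.35 = 2330.1662 kcal/day.

2330 kcal/d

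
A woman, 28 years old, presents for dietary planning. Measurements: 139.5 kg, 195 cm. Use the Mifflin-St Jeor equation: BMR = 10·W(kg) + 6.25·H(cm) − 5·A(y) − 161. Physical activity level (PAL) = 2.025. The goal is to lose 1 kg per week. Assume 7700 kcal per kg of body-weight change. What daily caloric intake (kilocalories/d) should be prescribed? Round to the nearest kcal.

3583 kilocalories/d

Mifflin-St Jeor (female): BMR = 10(139.5) + 6.25(195) − 5(28) − 161 = 1395 + 1218.75 − 140 − 161 = 2312.75 kcal/day.
TEE = 2312.75 × 2.025 = 4683.3188 kcal/day.
Required daily deficit = 1 × 7700 ÷ 7 = 1100 kcal/day.
Target intake = 4683.3188 − 1100 = 3583.3188 kcal/day.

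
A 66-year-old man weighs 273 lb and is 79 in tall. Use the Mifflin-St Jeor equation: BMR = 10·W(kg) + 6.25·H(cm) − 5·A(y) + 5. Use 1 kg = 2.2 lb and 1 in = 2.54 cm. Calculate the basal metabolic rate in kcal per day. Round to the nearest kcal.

Convert to metric: weight = 273 ÷ 2.2 = 124.0909 kg; height = 79 × 2.54 = 200.66 cm.
Mifflin-St Jeor (male): BMR = 10(124.0909) + 6.25(200.66) − 5(66) + 5 = 1240.9091 + 1254.125 − 330 + 5 = 2170.0341 kcal/day.

2170 kcal per day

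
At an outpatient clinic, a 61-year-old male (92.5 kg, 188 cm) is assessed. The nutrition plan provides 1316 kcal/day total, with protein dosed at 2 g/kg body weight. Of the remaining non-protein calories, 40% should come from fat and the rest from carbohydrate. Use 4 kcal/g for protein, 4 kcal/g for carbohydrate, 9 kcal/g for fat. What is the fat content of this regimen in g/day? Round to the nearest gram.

Protein = 2 × 92.5 = 185 g → 185 × 4 = 740 kcal.
Non-protein calories = 1316 − 740 = 576 kcal.
Fat: 40% × 576 = 230.4 kcal; carbohydrate: 345.6 kcal.
Fat: 230.4 kcal ÷ 9 kcal/g = 25.6 g.

26 g/day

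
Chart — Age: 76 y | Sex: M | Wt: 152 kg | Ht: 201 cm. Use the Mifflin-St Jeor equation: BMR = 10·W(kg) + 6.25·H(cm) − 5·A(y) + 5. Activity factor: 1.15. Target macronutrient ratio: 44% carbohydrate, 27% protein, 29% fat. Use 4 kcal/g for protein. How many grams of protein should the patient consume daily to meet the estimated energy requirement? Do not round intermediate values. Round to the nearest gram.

Mifflin-St Jeor (male): BMR = 10(152) + 6.25(201) − 5(76) + 5 = 1520 + 1256.25 − 380 + 5 = 2401.25 kcal/day.
TEE = 2401.25 × 1.15 = 2761.4375 kcal/day.
Protein energy = 27% × 2761.4375 = 745.5881 kcal.
Protein = 745.5881 ÷ 4 kcal/g = 186.397 g.

186 g/day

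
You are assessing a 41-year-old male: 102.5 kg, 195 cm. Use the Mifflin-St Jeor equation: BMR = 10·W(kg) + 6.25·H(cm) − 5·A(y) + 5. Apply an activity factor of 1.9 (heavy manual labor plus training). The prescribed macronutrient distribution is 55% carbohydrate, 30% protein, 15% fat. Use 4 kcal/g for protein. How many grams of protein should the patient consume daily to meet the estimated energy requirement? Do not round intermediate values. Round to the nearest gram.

Mifflin-St Jeor (male): BMR = 10(102.5) + 6.25(195) − 5(41) + 5 = 1025 + 1218.75 − 205 + 5 = 2043.75 kcal/day.
TEE = 2043.75 × 1.9 = 3883.125 kcal/day.
Protein energy = 30% × 3883.125 = 1164.9375 kcal.
Protein = 1164.9375 ÷ 4 kcal/g = 291.2344 g.

291 g/day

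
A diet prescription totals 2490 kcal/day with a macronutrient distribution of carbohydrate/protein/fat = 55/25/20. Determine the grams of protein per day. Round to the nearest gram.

156 g/day

Protein energy = 25% × 2490 = 622.5 kcal.
At 4 kcal/g: 622.5 ÷ 4 = 155.625 g.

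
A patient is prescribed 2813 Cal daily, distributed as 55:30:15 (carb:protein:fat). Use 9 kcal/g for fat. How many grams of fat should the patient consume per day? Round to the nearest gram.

47 g/day

Fat energy = 15% × 2813 = 421.95 kcal.
At 9 kcal/g: 421.95 ÷ 9 = 46.8833 g.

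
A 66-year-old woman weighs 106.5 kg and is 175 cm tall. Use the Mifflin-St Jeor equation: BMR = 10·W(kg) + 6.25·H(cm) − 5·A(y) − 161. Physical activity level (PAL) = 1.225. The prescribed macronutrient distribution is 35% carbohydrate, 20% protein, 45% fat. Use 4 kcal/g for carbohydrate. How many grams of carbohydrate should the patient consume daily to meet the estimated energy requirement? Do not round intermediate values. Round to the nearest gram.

179 g/day

Mifflin-St Jeor (female): BMR = 10(106.5) + 6.25(175) − 5(66) − 161 = 1065 + 1093.75 − 330 − 161 = 1667.75 kcal/day.
TEE = 1667.75 × 1.225 = 2042.9938 kcal/day.
Carbohydrate energy = 35% × 2042.9938 = 715.0478 kcal.
Carbohydrate = 715.0478 ÷ 4 kcal/g = 178.762 g.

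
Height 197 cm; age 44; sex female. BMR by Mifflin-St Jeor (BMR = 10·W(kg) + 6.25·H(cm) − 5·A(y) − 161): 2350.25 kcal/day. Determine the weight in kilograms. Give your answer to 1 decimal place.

150.0 kg

2350.25 = 10·W + 6.25(197) − 5(44) − 161
10·W = 2350.25 − 850.25 = 1500, so W = 150 kg.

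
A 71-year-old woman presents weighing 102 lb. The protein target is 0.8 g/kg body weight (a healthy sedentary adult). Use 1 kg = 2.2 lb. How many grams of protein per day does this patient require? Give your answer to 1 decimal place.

37.1 g/day

Weight in kg = 102 ÷ 2.2 = 46.3636 kg.
Protein = 0.8 g/kg × 46.3636 kg = 37.0909 g/day.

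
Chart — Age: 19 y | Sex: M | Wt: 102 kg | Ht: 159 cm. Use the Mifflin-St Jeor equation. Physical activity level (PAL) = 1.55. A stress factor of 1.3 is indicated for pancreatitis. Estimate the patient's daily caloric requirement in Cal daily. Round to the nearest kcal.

Mifflin-St Jeor (male): BMR = 10(102) + 6.25(159) − 5(19) + 5 = 1020 + 993.75 − 95 + 5 = 1923.75 kcal/day.
TEE = BMR × activity factor = 1923.75 × 1.55 = 2981.8125 kcal/day.
Apply stress factor: 2981.8125 × 1.3 = 3876.3563 kcal/day.

3876 Cal daily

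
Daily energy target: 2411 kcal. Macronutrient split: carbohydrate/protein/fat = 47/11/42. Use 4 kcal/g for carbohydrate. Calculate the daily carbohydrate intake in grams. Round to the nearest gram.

283 g/day

Carbohydrate energy = 47% × 2411 = 1133.17 kcal.
At 4 kcal/g: 1133.17 ÷ 4 = 283.2925 g.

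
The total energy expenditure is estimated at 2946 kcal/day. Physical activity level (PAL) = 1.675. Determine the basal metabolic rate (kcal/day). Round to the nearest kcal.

1759 kcal/day

BMR = TEE ÷ activity factor = 2946 ÷ 1.675 = 1758.806 kcal/day.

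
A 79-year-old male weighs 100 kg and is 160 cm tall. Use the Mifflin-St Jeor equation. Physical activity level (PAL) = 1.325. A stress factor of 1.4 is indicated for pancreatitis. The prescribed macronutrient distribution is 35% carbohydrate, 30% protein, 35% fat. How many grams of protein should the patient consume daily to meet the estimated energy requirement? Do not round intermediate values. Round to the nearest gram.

Mifflin-St Jeor (male): BMR = 10(100) + 6.25(160) − 5(79) + 5 = 1000 + 1000 − 395 + 5 = 1610 kcal/day.
TEE = 1610 × 1.325 = 2133.25 kcal/day.
With stress factor 1.4: 2133.25 × 1.4 = 2986.55 kcal/day.
Protein energy = 30% × 2986.55 = 895.965 kcal.
Protein = 895.965 ÷ 4 kcal/g = 223.9913 g.

224 g/day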